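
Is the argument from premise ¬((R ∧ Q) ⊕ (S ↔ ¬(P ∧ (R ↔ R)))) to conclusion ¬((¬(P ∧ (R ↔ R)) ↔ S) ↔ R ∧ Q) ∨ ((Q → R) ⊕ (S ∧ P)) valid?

no

  P      Q      R      S    |    φ      ψ  
 True   True   True   True  |  False   True
 True   True   True  False  |   True   True
 True   True  False   True  |   True   True
 True   True  False  False  |  False   True
 True  False   True   True  |   True  False
 True  False   True  False  |  False   True
 True  False  False   True  |   True  False
 True  False  False  False  |  False   True
False   True   True   True  |   True   True
False   True   True  False  |  False   True
False   True  False   True  |  False   True
False   True  False  False  |   True  False
False  False   True   True  |  False   True
False  False   True  False  |   True   True
False  False  False   True  |  False   True
False  False  False  False  |   True   True
At P=True, Q=False, R=True, S=True we have φ true but ψ false, so φ does not entail ψ.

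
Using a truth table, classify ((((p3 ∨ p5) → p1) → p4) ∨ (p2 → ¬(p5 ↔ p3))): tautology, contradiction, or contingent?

p1  p2  p3  p4  p5  |  φ
F   F   F   F   F   |  T
F   F   F   F   T   |  T
F   F   F   T   F   |  T
F   F   F   T   T   |  T
F   F   T   F   F   |  T
F   F   T   F   T   |  T
F   F   T   T   F   |  T
F   F   T   T   T   |  T
F   T   F   F   F   |  F
F   T   F   F   T   |  T
F   T   F   T   F   |  T
F   T   F   T   T   |  T
F   T   T   F   F   |  T
F   T   T   F   T   |  T
F   T   T   T   F   |  T
F   T   T   T   T   |  T
T   F   F   F   F   |  T
T   F   F   F   T   |  T
T   F   F   T   F   |  T
T   F   F   T   T   |  T
T   F   T   F   F   |  T
T   F   T   F   T   |  T
T   F   T   T   F   |  T
T   F   T   T   T   |  T
T   T   F   F   F   |  F
T   T   F   F   T   |  T
T   T   F   T   F   |  T
T   T   F   T   T   |  T
T   T   T   F   F   |  T
T   T   T   F   T   |  F
T   T   T   T   F   |  T
T   T   T   T   T   |  T
29 of 32 rows are T, so the formula is contingent.

contingent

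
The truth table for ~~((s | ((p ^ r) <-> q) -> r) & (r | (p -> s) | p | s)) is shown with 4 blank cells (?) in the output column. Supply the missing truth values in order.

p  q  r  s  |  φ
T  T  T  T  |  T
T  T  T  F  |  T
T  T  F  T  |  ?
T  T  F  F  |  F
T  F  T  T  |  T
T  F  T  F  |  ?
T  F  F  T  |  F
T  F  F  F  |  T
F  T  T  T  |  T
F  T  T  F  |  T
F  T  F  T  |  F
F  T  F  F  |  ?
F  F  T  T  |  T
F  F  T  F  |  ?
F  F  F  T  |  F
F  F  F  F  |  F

Row p=T, q=T, r=F, s=T: ((s | ((p ^ r) <-> q) -> r) & (r | (p -> s) | p | s)) = F, ~((s | ((p ^ r) <-> q) -> r) & (r | (p -> s) | p | s)) = T, so the formula = F.
Row p=T, q=F, r=T, s=F: ((s | ((p ^ r) <-> q) -> r) & (r | (p -> s) | p | s)) = T, ~((s | ((p ^ r) <-> q) -> r) & (r | (p -> s) | p | s)) = F, so the formula = T.
Row p=F, q=T, r=F, s=F: ((s | ((p ^ r) <-> q) -> r) & (r | (p -> s) | p | s)) = T, ~((s | ((p ^ r) <-> q) -> r) & (r | (p -> s) | p | s)) = F, so the formula = T.
Row p=F, q=F, r=T, s=F: ((s | ((p ^ r) <-> q) -> r) & (r | (p -> s) | p | s)) = T, ~((s | ((p ^ r) <-> q) -> r) & (r | (p -> s) | p | s)) = F, so the formula = T.

F, T, T, T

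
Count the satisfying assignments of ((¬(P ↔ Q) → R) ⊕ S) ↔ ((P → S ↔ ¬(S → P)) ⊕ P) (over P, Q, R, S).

4

P | Q | R | S || (P ↔ Q) | ¬(P ↔ Q) | (¬(P ↔ Q) → R) | ((¬(P ↔ Q) → R) ⊕ S) | (P → S) | (S → P) | ¬(S → P) | ((P → S) ↔ ¬(S → P)) | (((P → S) ↔ ¬(S → P)) ⊕ P) | φ
1 | 1 | 1 | 1 ||    1    |    0     |       1        |          0           |    1    |    1    |    0     |          0           |             1              | 0
1 | 1 | 1 | 0 ||    1    |    0     |       1        |          1           |    0    |    1    |    0     |          1           |             0              | 0
1 | 1 | 0 | 1 ||    1    |    0     |       1        |          0           |    1    |    1    |    0     |          0           |             1              | 0
1 | 1 | 0 | 0 ||    1    |    0     |       1        |          1           |    0    |    1    |    0     |          1           |             0              | 0
1 | 0 | 1 | 1 ||    0    |    1     |       1        |          0           |    1    |    1    |    0     |          0           |             1              | 0
1 | 0 | 1 | 0 ||    0    |    1     |       1        |          1           |    0    |    1    |    0     |          1           |             0              | 0
1 | 0 | 0 | 1 ||    0    |    1     |       0        |          1           |    1    |    1    |    0     |          0           |             1              | 1
1 | 0 | 0 | 0 ||    0    |    1     |       0        |          0           |    0    |    1    |    0     |          1           |             0              | 1
0 | 1 | 1 | 1 ||    0    |    1     |       1        |          0           |    1    |    0    |    1     |          1           |             1              | 0
0 | 1 | 1 | 0 ||    0    |    1     |       1        |          1           |    1    |    1    |    0     |          0           |             0              | 0
0 | 1 | 0 | 1 ||    0    |    1     |       0        |          1           |    1    |    0    |    1     |          1           |             1              | 1
0 | 1 | 0 | 0 ||    0    |    1     |       0        |          0           |    1    |    1    |    0     |          0           |             0              | 1
0 | 0 | 1 | 1 ||    1    |    0     |       1        |          0           |    1    |    0    |    1     |          1           |             1              | 0
0 | 0 | 1 | 0 ||    1    |    0     |       1        |          1           |    1    |    1    |    0     |          0           |             0              | 0
0 | 0 | 0 | 1 ||    1    |    0     |       1        |          0           |    1    |    0    |    1     |          1           |             1              | 0
0 | 0 | 0 | 0 ||    1    |    0     |       1        |          1           |    1    |    1    |    0     |          0           |             0              | 0
The formula is true on 4 of the 16 rows.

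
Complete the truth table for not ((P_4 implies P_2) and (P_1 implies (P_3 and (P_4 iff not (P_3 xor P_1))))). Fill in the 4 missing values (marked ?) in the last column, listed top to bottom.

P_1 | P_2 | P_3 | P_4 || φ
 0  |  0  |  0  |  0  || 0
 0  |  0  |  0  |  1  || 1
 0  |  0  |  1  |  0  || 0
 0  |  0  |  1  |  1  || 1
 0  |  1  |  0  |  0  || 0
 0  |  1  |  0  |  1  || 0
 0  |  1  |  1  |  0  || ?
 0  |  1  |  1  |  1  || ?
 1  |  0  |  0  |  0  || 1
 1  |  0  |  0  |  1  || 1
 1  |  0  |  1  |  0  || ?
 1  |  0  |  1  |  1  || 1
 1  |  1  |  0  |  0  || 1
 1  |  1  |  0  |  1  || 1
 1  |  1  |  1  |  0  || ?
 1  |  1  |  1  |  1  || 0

Row P_1=0, P_2=1, P_3=1, P_4=0: (P_4 implies P_2) = 1, (P_1 implies (P_3 and (P_4 iff not (P_3 xor P_1)))) = 1, ((P_4 implies P_2) and (P_1 implies (P_3 and (P_4 iff not (P_3 xor P_1))))) = 1, so the formula = 0.
Row P_1=0, P_2=1, P_3=1, P_4=1: (P_4 implies P_2) = 1, (P_1 implies (P_3 and (P_4 iff not (P_3 xor P_1)))) = 1, ((P_4 implies P_2) and (P_1 implies (P_3 and (P_4 iff not (P_3 xor P_1))))) = 1, so the formula = 0.
Row P_1=1, P_2=0, P_3=1, P_4=0: (P_4 implies P_2) = 1, (P_1 implies (P_3 and (P_4 iff not (P_3 xor P_1)))) = 0, ((P_4 implies P_2) and (P_1 implies (P_3 and (P_4 iff not (P_3 xor P_1))))) = 0, so the formula = 1.
Row P_1=1, P_2=1, P_3=1, P_4=0: (P_4 implies P_2) = 1, (P_1 implies (P_3 and (P_4 iff not (P_3 xor P_1)))) = 0, ((P_4 implies P_2) and (P_1 implies (P_3 and (P_4 iff not (P_3 xor P_1))))) = 0, so the formula = 1.

0, 0, 1, 1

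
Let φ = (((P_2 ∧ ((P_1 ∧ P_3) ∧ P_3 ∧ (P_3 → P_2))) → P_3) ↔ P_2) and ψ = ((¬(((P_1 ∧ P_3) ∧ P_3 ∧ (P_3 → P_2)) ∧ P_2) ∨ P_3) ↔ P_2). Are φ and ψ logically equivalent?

 P_1    P_2    P_3   |    φ      ψ  
 True   True   True  |   True   True
 True   True  False  |   True   True
 True  False   True  |  False  False
 True  False  False  |  False  False
False   True   True  |   True   True
False   True  False  |   True   True
False  False   True  |  False  False
False  False  False  |  False  False
The columns for φ and ψ agree on every row, so they are logically equivalent.

equivalent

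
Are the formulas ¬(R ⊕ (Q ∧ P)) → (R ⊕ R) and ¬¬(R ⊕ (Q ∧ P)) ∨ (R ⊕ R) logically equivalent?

P | Q | R || φ | ψ
T | T | T || F | F
T | T | F || T | T
T | F | T || T | T
T | F | F || F | F
F | T | T || T | T
F | T | F || F | F
F | F | T || T | T
F | F | F || F | F
The columns for φ and ψ agree on every row, so they are logically equivalent.

equivalent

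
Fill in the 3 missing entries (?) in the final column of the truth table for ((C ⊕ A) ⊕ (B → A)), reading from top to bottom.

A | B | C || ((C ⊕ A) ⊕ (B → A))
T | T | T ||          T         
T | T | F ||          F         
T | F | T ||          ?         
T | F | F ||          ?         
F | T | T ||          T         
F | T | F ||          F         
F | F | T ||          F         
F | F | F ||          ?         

Row A=T, B=F, C=T: (C ⊕ A) = F, (B → A) = T, so ((C ⊕ A) ⊕ (B → A)) = T.
Row A=T, B=F, C=F: (C ⊕ A) = T, (B → A) = T, so ((C ⊕ A) ⊕ (B → A)) = F.
Row A=F, B=F, C=F: (C ⊕ A) = F, (B → A) = T, so ((C ⊕ A) ⊕ (B → A)) = T.

T, F, T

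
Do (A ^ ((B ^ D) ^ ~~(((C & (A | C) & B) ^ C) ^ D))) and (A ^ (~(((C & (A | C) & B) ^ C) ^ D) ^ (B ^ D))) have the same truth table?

  A   |   B   |   C   |   D   |   φ   |   ψ  
----- | ----- | ----- | ----- | ----- | -----
False | False | False | False | False |  True
False | False | False |  True | False |  True
False | False |  True | False |  True | False
False | False |  True |  True |  True | False
False |  True | False | False |  True | False
False |  True | False |  True |  True | False
False |  True |  True | False |  True | False
False |  True |  True |  True |  True | False
 True | False | False | False |  True | False
 True | False | False |  True |  True | False
 True | False |  True | False | False |  True
 True | False |  True |  True | False |  True
 True |  True | False | False | False |  True
 True |  True | False |  True | False |  True
 True |  True |  True | False | False |  True
 True |  True |  True |  True | False |  True
The columns differ at A=False, B=False, C=False, D=False (φ=False, ψ=True), so they are not equivalent.

not equivalent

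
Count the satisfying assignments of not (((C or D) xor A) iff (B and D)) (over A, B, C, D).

A | B | C | D || (C or D) | ((C or D) xor A) | (B and D) | φ
1 | 1 | 1 | 1 ||    1     |        0         |     1     | 1
1 | 1 | 1 | 0 ||    1     |        0         |     0     | 0
1 | 1 | 0 | 1 ||    1     |        0         |     1     | 1
1 | 1 | 0 | 0 ||    0     |        1         |     0     | 1
1 | 0 | 1 | 1 ||    1     |        0         |     0     | 0
1 | 0 | 1 | 0 ||    1     |        0         |     0     | 0
1 | 0 | 0 | 1 ||    1     |        0         |     0     | 0
1 | 0 | 0 | 0 ||    0     |        1         |     0     | 1
0 | 1 | 1 | 1 ||    1     |        1         |     1     | 0
0 | 1 | 1 | 0 ||    1     |        1         |     0     | 1
0 | 1 | 0 | 1 ||    1     |        1         |     1     | 0
0 | 1 | 0 | 0 ||    0     |        0         |     0     | 0
0 | 0 | 1 | 1 ||    1     |        1         |     0     | 1
0 | 0 | 1 | 0 ||    1     |        1         |     0     | 1
0 | 0 | 0 | 1 ||    1     |        1         |     0     | 1
0 | 0 | 0 | 0 ||    0     |        0         |     0     | 0
The formula is true on 8 of the 16 rows.

8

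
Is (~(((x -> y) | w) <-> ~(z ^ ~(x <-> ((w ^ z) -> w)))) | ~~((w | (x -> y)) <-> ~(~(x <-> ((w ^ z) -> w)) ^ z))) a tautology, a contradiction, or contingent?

x | y | z | w | φ
- | - | - | - | -
1 | 1 | 1 | 1 | 1
1 | 1 | 1 | 0 | 1
1 | 1 | 0 | 1 | 1
1 | 1 | 0 | 0 | 1
1 | 0 | 1 | 1 | 1
1 | 0 | 1 | 0 | 1
1 | 0 | 0 | 1 | 1
1 | 0 | 0 | 0 | 1
0 | 1 | 1 | 1 | 1
0 | 1 | 1 | 0 | 1
0 | 1 | 0 | 1 | 1
0 | 1 | 0 | 0 | 1
0 | 0 | 1 | 1 | 1
0 | 0 | 1 | 0 | 1
0 | 0 | 0 | 1 | 1
0 | 0 | 0 | 0 | 1
Every row is 1, so the formula is a tautology.

tautology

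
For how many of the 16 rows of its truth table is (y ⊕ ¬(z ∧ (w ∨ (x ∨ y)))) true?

x  y  z  w  |  (y ⊕ ¬(z ∧ (w ∨ (x ∨ y))))
T  T  T  T  |              T             
T  T  T  F  |              T             
T  T  F  T  |              F             
T  T  F  F  |              F             
T  F  T  T  |              F             
T  F  T  F  |              F             
T  F  F  T  |              T             
T  F  F  F  |              T             
F  T  T  T  |              T             
F  T  T  F  |              T             
F  T  F  T  |              F             
F  T  F  F  |              F             
F  F  T  T  |              F             
F  F  T  F  |              T             
F  F  F  T  |              T             
F  F  F  F  |              T             
The formula is true on 9 of the 16 rows.

9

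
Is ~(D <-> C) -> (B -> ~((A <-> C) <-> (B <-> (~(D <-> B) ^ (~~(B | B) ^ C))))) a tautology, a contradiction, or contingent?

contingent

A  B  C  D  |  φ
1  1  1  1  |  1
1  1  1  0  |  0
1  1  0  1  |  1
1  1  0  0  |  1
1  0  1  1  |  1
1  0  1  0  |  1
1  0  0  1  |  1
1  0  0  0  |  1
0  1  1  1  |  1
0  1  1  0  |  1
0  1  0  1  |  0
0  1  0  0  |  1
0  0  1  1  |  1
0  0  1  0  |  1
0  0  0  1  |  1
0  0  0  0  |  1
14 of 16 rows are 1, so the formula is contingent.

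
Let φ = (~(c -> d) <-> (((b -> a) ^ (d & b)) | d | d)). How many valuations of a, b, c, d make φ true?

a  b  c  d  |  φ
0  0  0  0  |  0
0  0  0  1  |  0
0  0  1  0  |  1
0  0  1  1  |  0
0  1  0  0  |  1
0  1  0  1  |  0
0  1  1  0  |  0
0  1  1  1  |  0
1  0  0  0  |  0
1  0  0  1  |  0
1  0  1  0  |  1
1  0  1  1  |  0
1  1  0  0  |  0
1  1  0  1  |  0
1  1  1  0  |  1
1  1  1  1  |  0
The formula is true on 4 of the 16 rows.

4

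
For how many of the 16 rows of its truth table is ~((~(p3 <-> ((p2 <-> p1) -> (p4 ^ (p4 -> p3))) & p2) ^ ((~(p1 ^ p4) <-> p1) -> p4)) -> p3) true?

4

p1 | p2 | p3 | p4 || (p2 <-> p1) | (p4 -> p3) | (p4 ^ (p4 -> p3)) | (p1 ^ p4) | ~(p1 ^ p4) | (~(p1 ^ p4) <-> p1) | ((~(p1 ^ p4) <-> p1) -> p4) | φ
0  | 0  | 0  | 0  ||      1      |     1      |         1         |     0     |     1      |          0          |              1              | 1
0  | 0  | 0  | 1  ||      1      |     0      |         1         |     1     |     0      |          1          |              1              | 1
0  | 0  | 1  | 0  ||      1      |     1      |         1         |     0     |     1      |          0          |              1              | 0
0  | 0  | 1  | 1  ||      1      |     1      |         0         |     1     |     0      |          1          |              1              | 0
0  | 1  | 0  | 0  ||      0      |     1      |         1         |     0     |     1      |          0          |              1              | 0
0  | 1  | 0  | 1  ||      0      |     0      |         1         |     1     |     0      |          1          |              1              | 0
0  | 1  | 1  | 0  ||      0      |     1      |         1         |     0     |     1      |          0          |              1              | 0
0  | 1  | 1  | 1  ||      0      |     1      |         0         |     1     |     0      |          1          |              1              | 0
1  | 0  | 0  | 0  ||      0      |     1      |         1         |     1     |     0      |          0          |              1              | 1
1  | 0  | 0  | 1  ||      0      |     0      |         1         |     0     |     1      |          1          |              1              | 1
1  | 0  | 1  | 0  ||      0      |     1      |         1         |     1     |     0      |          0          |              1              | 0
1  | 0  | 1  | 1  ||      0      |     1      |         0         |     0     |     1      |          1          |              1              | 0
1  | 1  | 0  | 0  ||      1      |     1      |         1         |     1     |     0      |          0          |              1              | 0
1  | 1  | 0  | 1  ||      1      |     0      |         1         |     0     |     1      |          1          |              1              | 0
1  | 1  | 1  | 0  ||      1      |     1      |         1         |     1     |     0      |          0          |              1              | 0
1  | 1  | 1  | 1  ||      1      |     1      |         0         |     0     |     1      |          1          |              1              | 0
The formula is true on 4 of the 16 rows.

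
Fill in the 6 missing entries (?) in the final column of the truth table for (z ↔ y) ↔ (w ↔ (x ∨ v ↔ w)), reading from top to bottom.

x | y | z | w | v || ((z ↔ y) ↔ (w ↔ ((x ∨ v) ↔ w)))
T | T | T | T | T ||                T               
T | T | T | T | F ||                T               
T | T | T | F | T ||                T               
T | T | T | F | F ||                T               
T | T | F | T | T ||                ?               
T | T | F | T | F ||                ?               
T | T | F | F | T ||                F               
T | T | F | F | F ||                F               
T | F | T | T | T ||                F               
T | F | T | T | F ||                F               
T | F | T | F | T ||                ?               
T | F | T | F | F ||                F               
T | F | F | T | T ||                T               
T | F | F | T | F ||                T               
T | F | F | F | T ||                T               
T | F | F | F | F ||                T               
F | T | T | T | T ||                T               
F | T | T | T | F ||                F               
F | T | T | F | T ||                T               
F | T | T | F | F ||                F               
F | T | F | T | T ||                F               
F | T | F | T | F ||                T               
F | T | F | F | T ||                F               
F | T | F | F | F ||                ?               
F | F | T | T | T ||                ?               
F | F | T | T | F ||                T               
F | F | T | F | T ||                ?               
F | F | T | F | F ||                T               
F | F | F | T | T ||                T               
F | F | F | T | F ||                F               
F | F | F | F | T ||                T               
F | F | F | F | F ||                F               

Row x=T, y=T, z=F, w=T, v=T: (z ↔ y) = F, (w ↔ (x ∨ v ↔ w)) = T, so ((z ↔ y) ↔ (w ↔ ((x ∨ v) ↔ w))) = F.
Row x=T, y=T, z=F, w=T, v=F: (z ↔ y) = F, (w ↔ (x ∨ v ↔ w)) = T, so ((z ↔ y) ↔ (w ↔ ((x ∨ v) ↔ w))) = F.
Row x=T, y=F, z=T, w=F, v=T: (z ↔ y) = F, (w ↔ (x ∨ v ↔ w)) = T, so ((z ↔ y) ↔ (w ↔ ((x ∨ v) ↔ w))) = F.
Row x=F, y=T, z=F, w=F, v=F: (z ↔ y) = F, (w ↔ (x ∨ v ↔ w)) = F, so ((z ↔ y) ↔ (w ↔ ((x ∨ v) ↔ w))) = T.
Row x=F, y=F, z=T, w=T, v=T: (z ↔ y) = F, (w ↔ (x ∨ v ↔ w)) = T, so ((z ↔ y) ↔ (w ↔ ((x ∨ v) ↔ w))) = F.
Row x=F, y=F, z=T, w=F, v=T: (z ↔ y) = F, (w ↔ (x ∨ v ↔ w)) = T, so ((z ↔ y) ↔ (w ↔ ((x ∨ v) ↔ w))) = F.

F, F, F, T, F, F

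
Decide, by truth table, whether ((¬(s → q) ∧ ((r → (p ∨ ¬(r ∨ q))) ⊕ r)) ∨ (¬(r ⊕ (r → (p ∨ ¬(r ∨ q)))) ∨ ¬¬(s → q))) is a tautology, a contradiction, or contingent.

tautology

p | q | r | s | φ
- | - | - | - | -
1 | 1 | 1 | 1 | 1
1 | 1 | 1 | 0 | 1
1 | 1 | 0 | 1 | 1
1 | 1 | 0 | 0 | 1
1 | 0 | 1 | 1 | 1
1 | 0 | 1 | 0 | 1
1 | 0 | 0 | 1 | 1
1 | 0 | 0 | 0 | 1
0 | 1 | 1 | 1 | 1
0 | 1 | 1 | 0 | 1
0 | 1 | 0 | 1 | 1
0 | 1 | 0 | 0 | 1
0 | 0 | 1 | 1 | 1
0 | 0 | 1 | 0 | 1
0 | 0 | 0 | 1 | 1
0 | 0 | 0 | 0 | 1
Every row is 1, so the formula is a tautology.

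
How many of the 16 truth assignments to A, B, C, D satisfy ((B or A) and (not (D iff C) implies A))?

A | B | C | D | φ
- | - | - | - | -
F | F | F | F | F
F | F | F | T | F
F | F | T | F | F
F | F | T | T | F
F | T | F | F | T
F | T | F | T | F
F | T | T | F | F
F | T | T | T | T
T | F | F | F | T
T | F | F | T | T
T | F | T | F | T
T | F | T | T | T
T | T | F | F | T
T | T | F | T | T
T | T | T | F | T
T | T | T | T | T
The formula is true on 10 of the 16 rows.

10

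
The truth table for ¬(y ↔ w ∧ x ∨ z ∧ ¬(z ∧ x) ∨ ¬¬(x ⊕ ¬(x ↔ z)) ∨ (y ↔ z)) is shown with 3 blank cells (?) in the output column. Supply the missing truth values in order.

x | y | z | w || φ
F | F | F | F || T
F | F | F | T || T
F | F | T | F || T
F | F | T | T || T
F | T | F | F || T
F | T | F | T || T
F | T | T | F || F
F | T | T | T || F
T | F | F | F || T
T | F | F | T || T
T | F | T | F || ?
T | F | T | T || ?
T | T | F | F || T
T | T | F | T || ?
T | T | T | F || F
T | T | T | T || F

Row x=T, y=F, z=T, w=F: (w ∧ x ∨ z ∧ ¬(z ∧ x) ∨ ¬¬(x ⊕ ¬(x ↔ z)) ∨ (y ↔ z)) = T, (y ↔ w ∧ x ∨ z ∧ ¬(z ∧ x) ∨ ¬¬(x ⊕ ¬(x ↔ z)) ∨ (y ↔ z)) = F, so the formula = T.
Row x=T, y=F, z=T, w=T: (w ∧ x ∨ z ∧ ¬(z ∧ x) ∨ ¬¬(x ⊕ ¬(x ↔ z)) ∨ (y ↔ z)) = T, (y ↔ w ∧ x ∨ z ∧ ¬(z ∧ x) ∨ ¬¬(x ⊕ ¬(x ↔ z)) ∨ (y ↔ z)) = F, so the formula = T.
Row x=T, y=T, z=F, w=T: (w ∧ x ∨ z ∧ ¬(z ∧ x) ∨ ¬¬(x ⊕ ¬(x ↔ z)) ∨ (y ↔ z)) = T, (y ↔ w ∧ x ∨ z ∧ ¬(z ∧ x) ∨ ¬¬(x ⊕ ¬(x ↔ z)) ∨ (y ↔ z)) = T, so the formula = F.

T, T, F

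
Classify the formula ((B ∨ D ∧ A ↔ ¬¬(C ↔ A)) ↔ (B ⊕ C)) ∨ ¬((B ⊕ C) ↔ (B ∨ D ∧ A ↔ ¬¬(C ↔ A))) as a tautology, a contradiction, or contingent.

tautology

A  B  C  D  |  φ
1  1  1  1  |  1
1  1  1  0  |  1
1  1  0  1  |  1
1  1  0  0  |  1
1  0  1  1  |  1
1  0  1  0  |  1
1  0  0  1  |  1
1  0  0  0  |  1
0  1  1  1  |  1
0  1  1  0  |  1
0  1  0  1  |  1
0  1  0  0  |  1
0  0  1  1  |  1
0  0  1  0  |  1
0  0  0  1  |  1
0  0  0  0  |  1
Every row is 1, so the formula is a tautology.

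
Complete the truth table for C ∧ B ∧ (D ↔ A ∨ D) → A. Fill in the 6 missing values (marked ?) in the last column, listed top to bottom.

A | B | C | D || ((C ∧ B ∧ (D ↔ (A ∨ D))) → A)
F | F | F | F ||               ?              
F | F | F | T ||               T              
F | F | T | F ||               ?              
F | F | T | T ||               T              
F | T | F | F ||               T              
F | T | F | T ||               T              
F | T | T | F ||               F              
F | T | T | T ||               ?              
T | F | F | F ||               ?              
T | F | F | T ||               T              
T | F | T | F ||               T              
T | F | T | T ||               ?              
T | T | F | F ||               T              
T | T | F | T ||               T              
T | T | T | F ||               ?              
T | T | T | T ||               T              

Row A=F, B=F, C=F, D=F: (C ∧ B ∧ (D ↔ A ∨ D)) = F, so ((C ∧ B ∧ (D ↔ (A ∨ D))) → A) = T.
Row A=F, B=F, C=T, D=F: (C ∧ B ∧ (D ↔ A ∨ D)) = F, so ((C ∧ B ∧ (D ↔ (A ∨ D))) → A) = T.
Row A=F, B=T, C=T, D=T: (C ∧ B ∧ (D ↔ A ∨ D)) = T, so ((C ∧ B ∧ (D ↔ (A ∨ D))) → A) = F.
Row A=T, B=F, C=F, D=F: (C ∧ B ∧ (D ↔ A ∨ D)) = F, so ((C ∧ B ∧ (D ↔ (A ∨ D))) → A) = T.
Row A=T, B=F, C=T, D=T: (C ∧ B ∧ (D ↔ A ∨ D)) = F, so ((C ∧ B ∧ (D ↔ (A ∨ D))) → A) = T.
Row A=T, B=T, C=T, D=F: (C ∧ B ∧ (D ↔ A ∨ D)) = F, so ((C ∧ B ∧ (D ↔ (A ∨ D))) → A) = T.

T, T, F, T, T, T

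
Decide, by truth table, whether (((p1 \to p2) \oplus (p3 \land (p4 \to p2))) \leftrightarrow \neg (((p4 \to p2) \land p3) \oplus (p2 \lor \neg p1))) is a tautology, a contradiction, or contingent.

p1  p2  p3  p4  |  φ
T   T   T   T   |  F
T   T   T   F   |  F
T   T   F   T   |  F
T   T   F   F   |  F
T   F   T   T   |  F
T   F   T   F   |  F
T   F   F   T   |  F
T   F   F   F   |  F
F   T   T   T   |  F
F   T   T   F   |  F
F   T   F   T   |  F
F   T   F   F   |  F
F   F   T   T   |  F
F   F   T   F   |  F
F   F   F   T   |  F
F   F   F   F   |  F
Every row is F, so the formula is a contradiction.

contradiction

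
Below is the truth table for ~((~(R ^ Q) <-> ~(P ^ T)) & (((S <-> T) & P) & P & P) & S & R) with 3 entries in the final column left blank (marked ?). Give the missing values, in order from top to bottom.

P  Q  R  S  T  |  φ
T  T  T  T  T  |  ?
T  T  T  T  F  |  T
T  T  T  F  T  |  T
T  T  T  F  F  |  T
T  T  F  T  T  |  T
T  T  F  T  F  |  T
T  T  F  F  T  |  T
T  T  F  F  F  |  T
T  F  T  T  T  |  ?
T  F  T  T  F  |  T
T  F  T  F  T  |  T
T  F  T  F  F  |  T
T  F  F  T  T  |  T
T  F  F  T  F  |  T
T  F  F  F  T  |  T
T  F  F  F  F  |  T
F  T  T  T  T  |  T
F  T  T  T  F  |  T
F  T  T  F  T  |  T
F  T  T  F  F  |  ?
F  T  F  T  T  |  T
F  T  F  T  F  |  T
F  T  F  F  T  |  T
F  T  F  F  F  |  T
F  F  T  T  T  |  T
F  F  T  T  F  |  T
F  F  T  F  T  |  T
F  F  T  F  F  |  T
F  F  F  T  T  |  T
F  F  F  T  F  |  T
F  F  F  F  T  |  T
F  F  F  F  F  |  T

F, T, T

Row P=T, Q=T, R=T, S=T, T=T: (~(R ^ Q) <-> ~(P ^ T)) = T, (((S <-> T) & P) & P & P) = T, ((~(R ^ Q) <-> ~(P ^ T)) & (((S <-> T) & P) & P & P) & S & R) = T, so the formula = F.
Row P=T, Q=F, R=T, S=T, T=T: (~(R ^ Q) <-> ~(P ^ T)) = F, (((S <-> T) & P) & P & P) = T, ((~(R ^ Q) <-> ~(P ^ T)) & (((S <-> T) & P) & P & P) & S & R) = F, so the formula = T.
Row P=F, Q=T, R=T, S=F, T=F: (~(R ^ Q) <-> ~(P ^ T)) = T, (((S <-> T) & P) & P & P) = F, ((~(R ^ Q) <-> ~(P ^ T)) & (((S <-> T) & P) & P & P) & S & R) = F, so the formula = T.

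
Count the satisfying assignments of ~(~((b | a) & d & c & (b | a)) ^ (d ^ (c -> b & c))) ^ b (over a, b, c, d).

a | b | c | d | φ
- | - | - | - | -
1 | 1 | 1 | 1 | 0
1 | 1 | 1 | 0 | 0
1 | 1 | 0 | 1 | 1
1 | 1 | 0 | 0 | 0
1 | 0 | 1 | 1 | 0
1 | 0 | 1 | 0 | 0
1 | 0 | 0 | 1 | 0
1 | 0 | 0 | 0 | 1
0 | 1 | 1 | 1 | 0
0 | 1 | 1 | 0 | 0
0 | 1 | 0 | 1 | 1
0 | 1 | 0 | 0 | 0
0 | 0 | 1 | 1 | 1
0 | 0 | 1 | 0 | 0
0 | 0 | 0 | 1 | 0
0 | 0 | 0 | 0 | 1
The formula is true on 5 of the 16 rows.

5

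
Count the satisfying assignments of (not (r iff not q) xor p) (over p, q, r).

  p      q      r    |  (not (r iff not q) xor p)
 True   True   True  |            False          
 True   True  False  |             True          
 True  False   True  |             True          
 True  False  False  |            False          
False   True   True  |             True          
False   True  False  |            False          
False  False   True  |            False          
False  False  False  |             True          
The formula is true on 4 of the 8 rows.

4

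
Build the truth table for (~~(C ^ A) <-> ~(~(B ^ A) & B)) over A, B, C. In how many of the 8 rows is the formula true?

4

A  B  C  |  (C ^ A)  ~(C ^ A)  ~~(C ^ A)  (B ^ A)  ~(B ^ A)  (~(B ^ A) & B)  ~(~(B ^ A) & B)  φ
0  0  0  |     0        1          0         0        1            0                1         0
0  0  1  |     1        0          1         0        1            0                1         1
0  1  0  |     0        1          0         1        0            0                1         0
0  1  1  |     1        0          1         1        0            0                1         1
1  0  0  |     1        0          1         1        0            0                1         1
1  0  1  |     0        1          0         1        0            0                1         0
1  1  0  |     1        0          1         0        1            1                0         0
1  1  1  |     0        1          0         0        1            1                0         1
The formula is true on 4 of the 8 rows.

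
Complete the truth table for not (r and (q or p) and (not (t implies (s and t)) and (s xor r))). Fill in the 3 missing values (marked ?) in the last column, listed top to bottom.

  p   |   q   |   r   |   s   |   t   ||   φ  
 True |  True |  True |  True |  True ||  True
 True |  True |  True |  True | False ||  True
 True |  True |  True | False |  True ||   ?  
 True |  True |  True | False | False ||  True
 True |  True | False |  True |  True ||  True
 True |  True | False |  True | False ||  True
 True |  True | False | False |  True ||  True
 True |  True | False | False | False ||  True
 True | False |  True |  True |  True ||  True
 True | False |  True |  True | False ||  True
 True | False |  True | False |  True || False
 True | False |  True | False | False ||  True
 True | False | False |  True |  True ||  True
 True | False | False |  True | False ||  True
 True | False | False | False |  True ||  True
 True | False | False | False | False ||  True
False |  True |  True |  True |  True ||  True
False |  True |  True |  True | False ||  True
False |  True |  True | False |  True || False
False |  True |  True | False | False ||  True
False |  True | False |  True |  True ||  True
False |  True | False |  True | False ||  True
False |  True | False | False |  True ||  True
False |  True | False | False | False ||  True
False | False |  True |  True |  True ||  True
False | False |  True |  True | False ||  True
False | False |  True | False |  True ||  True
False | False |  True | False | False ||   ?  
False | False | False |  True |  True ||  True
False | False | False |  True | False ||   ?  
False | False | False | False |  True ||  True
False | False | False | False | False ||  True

False, True, True

Row p=True, q=True, r=True, s=False, t=True: (q or p) = True, (not (t implies (s and t)) and (s xor r)) = True, (r and (q or p) and (not (t implies (s and t)) and (s xor r))) = True, so the formula = False.
Row p=False, q=False, r=True, s=False, t=False: (q or p) = False, (not (t implies (s and t)) and (s xor r)) = False, (r and (q or p) and (not (t implies (s and t)) and (s xor r))) = False, so the formula = True.
Row p=False, q=False, r=False, s=True, t=False: (q or p) = False, (not (t implies (s and t)) and (s xor r)) = False, (r and (q or p) and (not (t implies (s and t)) and (s xor r))) = False, so the formula = True.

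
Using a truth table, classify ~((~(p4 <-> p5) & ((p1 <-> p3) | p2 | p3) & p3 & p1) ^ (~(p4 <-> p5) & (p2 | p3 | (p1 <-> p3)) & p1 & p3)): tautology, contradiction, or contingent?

tautology

p1 | p2 | p3 | p4 | p5 || φ
F  | F  | F  | F  | F  || T
F  | F  | F  | F  | T  || T
F  | F  | F  | T  | F  || T
F  | F  | F  | T  | T  || T
F  | F  | T  | F  | F  || T
F  | F  | T  | F  | T  || T
F  | F  | T  | T  | F  || T
F  | F  | T  | T  | T  || T
F  | T  | F  | F  | F  || T
F  | T  | F  | F  | T  || T
F  | T  | F  | T  | F  || T
F  | T  | F  | T  | T  || T
F  | T  | T  | F  | F  || T
F  | T  | T  | F  | T  || T
F  | T  | T  | T  | F  || T
F  | T  | T  | T  | T  || T
T  | F  | F  | F  | F  || T
T  | F  | F  | F  | T  || T
T  | F  | F  | T  | F  || T
T  | F  | F  | T  | T  || T
T  | F  | T  | F  | F  || T
T  | F  | T  | F  | T  || T
T  | F  | T  | T  | F  || T
T  | F  | T  | T  | T  || T
T  | T  | F  | F  | F  || T
T  | T  | F  | F  | T  || T
T  | T  | F  | T  | F  || T
T  | T  | F  | T  | T  || T
T  | T  | T  | F  | F  || T
T  | T  | T  | F  | T  || T
T  | T  | T  | T  | F  || T
T  | T  | T  | T  | T  || T
Every row is T, so the formula is a tautology.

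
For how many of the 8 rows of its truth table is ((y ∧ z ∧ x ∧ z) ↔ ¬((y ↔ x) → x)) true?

5

x | y | z || (y ∧ z ∧ x ∧ z) | (y ↔ x) | ((y ↔ x) → x) | ¬((y ↔ x) → x) | φ
T | T | T ||        T        |    T    |       T       |       F        | F
T | T | F ||        F        |    T    |       T       |       F        | T
T | F | T ||        F        |    F    |       T       |       F        | T
T | F | F ||        F        |    F    |       T       |       F        | T
F | T | T ||        F        |    F    |       T       |       F        | T
F | T | F ||        F        |    F    |       T       |       F        | T
F | F | T ||        F        |    T    |       F       |       T        | F
F | F | F ||        F        |    T    |       F       |       T        | F
The formula is true on 5 of the 8 rows.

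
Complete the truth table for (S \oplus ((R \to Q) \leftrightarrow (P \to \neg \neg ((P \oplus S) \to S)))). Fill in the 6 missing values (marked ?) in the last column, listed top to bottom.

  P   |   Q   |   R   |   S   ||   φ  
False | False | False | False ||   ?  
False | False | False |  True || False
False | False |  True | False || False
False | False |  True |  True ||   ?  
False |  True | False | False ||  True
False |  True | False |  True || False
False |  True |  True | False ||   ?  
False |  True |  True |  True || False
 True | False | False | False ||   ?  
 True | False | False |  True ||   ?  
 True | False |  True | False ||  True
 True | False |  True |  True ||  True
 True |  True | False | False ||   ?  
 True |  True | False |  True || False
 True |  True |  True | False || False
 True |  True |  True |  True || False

True, True, True, False, False, False

Row P=False, Q=False, R=False, S=False: ((R \to Q) \leftrightarrow (P \to \neg \neg ((P \oplus S) \to S))) = True, so the formula = True.
Row P=False, Q=False, R=True, S=True: ((R \to Q) \leftrightarrow (P \to \neg \neg ((P \oplus S) \to S))) = False, so the formula = True.
Row P=False, Q=True, R=True, S=False: ((R \to Q) \leftrightarrow (P \to \neg \neg ((P \oplus S) \to S))) = True, so the formula = True.
Row P=True, Q=False, R=False, S=False: ((R \to Q) \leftrightarrow (P \to \neg \neg ((P \oplus S) \to S))) = False, so the formula = False.
Row P=True, Q=False, R=False, S=True: ((R \to Q) \leftrightarrow (P \to \neg \neg ((P \oplus S) \to S))) = True, so the formula = False.
Row P=True, Q=True, R=False, S=False: ((R \to Q) \leftrightarrow (P \to \neg \neg ((P \oplus S) \to S))) = False, so the formula = False.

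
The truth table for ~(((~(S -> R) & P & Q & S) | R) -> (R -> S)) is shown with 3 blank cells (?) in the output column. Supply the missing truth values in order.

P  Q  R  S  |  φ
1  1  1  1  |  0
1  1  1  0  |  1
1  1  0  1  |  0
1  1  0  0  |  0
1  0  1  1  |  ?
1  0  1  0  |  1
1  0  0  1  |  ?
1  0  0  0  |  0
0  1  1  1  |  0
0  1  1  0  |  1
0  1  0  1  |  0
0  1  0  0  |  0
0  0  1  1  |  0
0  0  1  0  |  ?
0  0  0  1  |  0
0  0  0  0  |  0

Row P=1, Q=0, R=1, S=1: ((~(S -> R) & P & Q & S) | R) = 1, (R -> S) = 1, (((~(S -> R) & P & Q & S) | R) -> (R -> S)) = 1, so the formula = 0.
Row P=1, Q=0, R=0, S=1: ((~(S -> R) & P & Q & S) | R) = 0, (R -> S) = 1, (((~(S -> R) & P & Q & S) | R) -> (R -> S)) = 1, so the formula = 0.
Row P=0, Q=0, R=1, S=0: ((~(S -> R) & P & Q & S) | R) = 1, (R -> S) = 0, (((~(S -> R) & P & Q & S) | R) -> (R -> S)) = 0, so the formula = 1.

0, 0, 1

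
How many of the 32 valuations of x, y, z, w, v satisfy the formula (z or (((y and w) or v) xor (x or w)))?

22

x | y | z | w | v || φ
F | F | F | F | F || F
F | F | F | F | T || T
F | F | F | T | F || T
F | F | F | T | T || F
F | F | T | F | F || T
F | F | T | F | T || T
F | F | T | T | F || T
F | F | T | T | T || T
F | T | F | F | F || F
F | T | F | F | T || T
F | T | F | T | F || F
F | T | F | T | T || F
F | T | T | F | F || T
F | T | T | F | T || T
F | T | T | T | F || T
F | T | T | T | T || T
T | F | F | F | F || T
T | F | F | F | T || F
T | F | F | T | F || T
T | F | F | T | T || F
T | F | T | F | F || T
T | F | T | F | T || T
T | F | T | T | F || T
T | F | T | T | T || T
T | T | F | F | F || T
T | T | F | F | T || F
T | T | F | T | F || F
T | T | F | T | T || F
T | T | T | F | F || T
T | T | T | F | T || T
T | T | T | T | F || T
T | T | T | T | T || T
The formula is true on 22 of the 32 rows.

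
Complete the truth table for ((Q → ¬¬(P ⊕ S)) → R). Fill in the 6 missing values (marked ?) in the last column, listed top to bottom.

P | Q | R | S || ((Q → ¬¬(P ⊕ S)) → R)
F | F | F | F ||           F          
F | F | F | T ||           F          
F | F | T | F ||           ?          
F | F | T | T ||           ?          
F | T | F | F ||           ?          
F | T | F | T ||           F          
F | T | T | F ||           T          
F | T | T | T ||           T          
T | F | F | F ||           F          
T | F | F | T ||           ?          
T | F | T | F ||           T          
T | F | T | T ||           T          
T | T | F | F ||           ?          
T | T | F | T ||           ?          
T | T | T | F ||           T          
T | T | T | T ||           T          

Row P=F, Q=F, R=T, S=F: (Q → ¬¬(P ⊕ S)) = T, so ((Q → ¬¬(P ⊕ S)) → R) = T.
Row P=F, Q=F, R=T, S=T: (Q → ¬¬(P ⊕ S)) = T, so ((Q → ¬¬(P ⊕ S)) → R) = T.
Row P=F, Q=T, R=F, S=F: (Q → ¬¬(P ⊕ S)) = F, so ((Q → ¬¬(P ⊕ S)) → R) = T.
Row P=T, Q=F, R=F, S=T: (Q → ¬¬(P ⊕ S)) = T, so ((Q → ¬¬(P ⊕ S)) → R) = F.
Row P=T, Q=T, R=F, S=F: (Q → ¬¬(P ⊕ S)) = T, so ((Q → ¬¬(P ⊕ S)) → R) = F.
Row P=T, Q=T, R=F, S=T: (Q → ¬¬(P ⊕ S)) = F, so ((Q → ¬¬(P ⊕ S)) → R) = T.

T, T, T, F, F, T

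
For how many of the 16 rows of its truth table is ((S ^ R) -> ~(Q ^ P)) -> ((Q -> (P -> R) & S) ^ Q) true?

P | Q | R | S | (S ^ R) | (Q ^ P) | ~(Q ^ P) | ((S ^ R) -> ~(Q ^ P)) | (P -> R) | ((P -> R) & S) | (Q -> ((P -> R) & S)) | ((Q -> ((P -> R) & S)) ^ Q) | φ
- | - | - | - | ------- | ------- | -------- | --------------------- | -------- | -------------- | --------------------- | --------------------------- | -
1 | 1 | 1 | 1 |    0    |    0    |    1     |           1           |    1     |       1        |           1           |              0              | 0
1 | 1 | 1 | 0 |    1    |    0    |    1     |           1           |    1     |       0        |           0           |              1              | 1
1 | 1 | 0 | 1 |    1    |    0    |    1     |           1           |    0     |       0        |           0           |              1              | 1
1 | 1 | 0 | 0 |    0    |    0    |    1     |           1           |    0     |       0        |           0           |              1              | 1
1 | 0 | 1 | 1 |    0    |    1    |    0     |           1           |    1     |       1        |           1           |              1              | 1
1 | 0 | 1 | 0 |    1    |    1    |    0     |           0           |    1     |       0        |           1           |              1              | 1
1 | 0 | 0 | 1 |    1    |    1    |    0     |           0           |    0     |       0        |           1           |              1              | 1
1 | 0 | 0 | 0 |    0    |    1    |    0     |           1           |    0     |       0        |           1           |              1              | 1
0 | 1 | 1 | 1 |    0    |    1    |    0     |           1           |    1     |       1        |           1           |              0              | 0
0 | 1 | 1 | 0 |    1    |    1    |    0     |           0           |    1     |       0        |           0           |              1              | 1
0 | 1 | 0 | 1 |    1    |    1    |    0     |           0           |    1     |       1        |           1           |              0              | 1
0 | 1 | 0 | 0 |    0    |    1    |    0     |           1           |    1     |       0        |           0           |              1              | 1
0 | 0 | 1 | 1 |    0    |    0    |    1     |           1           |    1     |       1        |           1           |              1              | 1
0 | 0 | 1 | 0 |    1    |    0    |    1     |           1           |    1     |       0        |           1           |              1              | 1
0 | 0 | 0 | 1 |    1    |    0    |    1     |           1           |    1     |       1        |           1           |              1              | 1
0 | 0 | 0 | 0 |    0    |    0    |    1     |           1           |    1     |       0        |           1           |              1              | 1
The formula is true on 14 of the 16 rows.

14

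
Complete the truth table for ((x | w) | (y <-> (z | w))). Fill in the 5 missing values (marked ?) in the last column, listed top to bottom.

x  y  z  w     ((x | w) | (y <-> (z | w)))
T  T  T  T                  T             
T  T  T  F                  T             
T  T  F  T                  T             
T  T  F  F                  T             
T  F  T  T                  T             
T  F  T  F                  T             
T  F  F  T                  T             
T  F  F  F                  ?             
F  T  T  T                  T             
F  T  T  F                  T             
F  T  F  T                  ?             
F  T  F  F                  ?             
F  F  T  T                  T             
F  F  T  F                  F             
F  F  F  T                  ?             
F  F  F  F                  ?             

T, T, F, T, T

Row x=T, y=F, z=F, w=F: (x | w) = T, (y <-> (z | w)) = T, so ((x | w) | (y <-> (z | w))) = T.
Row x=F, y=T, z=F, w=T: (x | w) = T, (y <-> (z | w)) = T, so ((x | w) | (y <-> (z | w))) = T.
Row x=F, y=T, z=F, w=F: (x | w) = F, (y <-> (z | w)) = F, so ((x | w) | (y <-> (z | w))) = F.
Row x=F, y=F, z=F, w=T: (x | w) = T, (y <-> (z | w)) = F, so ((x | w) | (y <-> (z | w))) = T.
Row x=F, y=F, z=F, w=F: (x | w) = F, (y <-> (z | w)) = T, so ((x | w) | (y <-> (z | w))) = T.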